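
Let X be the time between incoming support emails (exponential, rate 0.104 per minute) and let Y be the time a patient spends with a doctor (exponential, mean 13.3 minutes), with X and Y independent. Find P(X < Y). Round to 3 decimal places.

λ_1 = 0.104, λ_2 = 1/13.3 = 0.075188.
For independent exponentials, P(X < Y) = λ_1/(λ_1+λ_2) = 0.104/0.179188 ≈ 0.580.

0.580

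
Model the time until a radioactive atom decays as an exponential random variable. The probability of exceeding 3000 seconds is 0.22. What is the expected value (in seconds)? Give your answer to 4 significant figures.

e^(−λ·3000) = 0.22 ⇒ λ = −ln(0.22)/3000 = 0.000504709.
Mean = 1/λ = 1981.34 seconds.

1981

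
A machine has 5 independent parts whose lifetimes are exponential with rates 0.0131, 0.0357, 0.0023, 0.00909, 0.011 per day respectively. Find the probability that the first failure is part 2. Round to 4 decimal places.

The time to first failure is exponential with rate Σλ = 0.0131 + 0.0357 + 0.0023 + 0.00909 + 0.011 = 0.07119.
P(part 2 first) = λ_2/Σλ = 0.0357/0.07119 ≈ 0.5015.

0.5015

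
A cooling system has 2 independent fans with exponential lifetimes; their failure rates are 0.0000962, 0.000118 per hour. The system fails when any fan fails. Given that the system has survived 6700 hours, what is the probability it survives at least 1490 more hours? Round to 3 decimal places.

Time to first failure ~ Exp(Σλ) with Σλ = 0.0002142.
By memorylessness, P(T > 6700+1490 | T > 6700) = P(T > 1490) = e^(−0.0002142·1490) ≈ 0.727.

0.727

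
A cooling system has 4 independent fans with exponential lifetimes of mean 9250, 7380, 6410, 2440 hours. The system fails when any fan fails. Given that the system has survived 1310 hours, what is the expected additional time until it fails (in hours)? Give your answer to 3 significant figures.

First-failure rate Σλ = 1/9250 + 1/7380 + 1/6410 + 1/2440 = 0.000809452.
By memorylessness the expected residual is 1/Σλ = 1235.4 hours, regardless of the 1310 already elapsed.

1240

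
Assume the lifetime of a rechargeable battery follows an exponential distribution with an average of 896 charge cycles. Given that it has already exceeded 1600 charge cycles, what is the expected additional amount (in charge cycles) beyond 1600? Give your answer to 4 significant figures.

The rate is λ = 1/896 = 0.00111607 per charge cycle.
By memorylessness, the remaining amount past any threshold is again Exp(λ) with mean 1/λ = 896 charge cycles.

896.0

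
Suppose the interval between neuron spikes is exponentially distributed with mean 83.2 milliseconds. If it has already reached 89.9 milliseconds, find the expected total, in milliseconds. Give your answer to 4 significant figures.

173.1

The rate is λ = 1/83.2 = 0.0120192 per millisecond.
By memorylessness, E[X | X > 89.9] = 89.9 + 1/λ = 89.9 + 83.2 = 173.1 milliseconds.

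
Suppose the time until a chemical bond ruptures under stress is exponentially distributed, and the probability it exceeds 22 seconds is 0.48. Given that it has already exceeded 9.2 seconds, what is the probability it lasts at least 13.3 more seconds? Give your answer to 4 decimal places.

0.6416

From e^(−λ·22) = 0.48, λ = −ln(0.48)/22 = 0.0333622.
Memoryless: P(X > 9.2+13.3 | X > 9.2) = P(X > 13.3) = e^(−0.0333622·13.3) ≈ 0.6416.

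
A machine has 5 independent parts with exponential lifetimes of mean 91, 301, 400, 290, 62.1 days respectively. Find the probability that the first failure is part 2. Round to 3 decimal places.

0.091

Rates: λ_i = 1/mean_i → 0.010989, 0.00332226, 0.0025, 0.00344828, 0.0161031; Σλ = 0.0363626.
P(part 2 first) = λ_2/Σλ = 0.00332226/0.0363626 ≈ 0.091.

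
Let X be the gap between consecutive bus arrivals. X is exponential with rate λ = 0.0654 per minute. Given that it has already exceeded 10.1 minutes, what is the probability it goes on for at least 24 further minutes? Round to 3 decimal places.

0.208

By the memoryless property, P(X > 10.1+24 | X > 10.1) = P(X > 24).
P(X > 24) = e^(−1.5696) ≈ 0.208.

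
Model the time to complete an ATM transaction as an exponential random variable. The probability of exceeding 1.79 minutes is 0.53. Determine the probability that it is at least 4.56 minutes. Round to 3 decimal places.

e^(−λ·1.79) = 0.53 ⇒ λ = −ln(0.53)/1.79 = 0.354681.
P(X > 4.56) = e^(−0.354681·4.56) = e^(−1.6173) ≈ 0.198.

0.198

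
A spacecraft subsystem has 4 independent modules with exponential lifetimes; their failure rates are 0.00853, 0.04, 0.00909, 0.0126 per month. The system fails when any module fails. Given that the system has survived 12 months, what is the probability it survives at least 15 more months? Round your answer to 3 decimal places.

0.349

Time to first failure ~ Exp(Σλ) with Σλ = 0.07022.
By memorylessness, P(T > 12+15 | T > 12) = P(T > 15) = e^(−0.07022·15) ≈ 0.349.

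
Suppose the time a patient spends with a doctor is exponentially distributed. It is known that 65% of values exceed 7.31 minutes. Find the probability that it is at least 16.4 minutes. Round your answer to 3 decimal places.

e^(−λ·7.31) = 0.65 ⇒ λ = −ln(0.65)/7.31 = 0.0589306.
P(X > 16.4) = e^(−0.0589306·16.4) = e^(−0.96646) ≈ 0.380.

0.380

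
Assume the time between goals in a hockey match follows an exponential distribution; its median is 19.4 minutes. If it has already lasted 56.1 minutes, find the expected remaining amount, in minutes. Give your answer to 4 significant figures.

For an exponential, median = ln(2)/λ, so λ = ln 2 / 19.4 = 0.0357292 per minute.
By memorylessness, the remaining amount past any threshold is again Exp(λ) with mean 1/λ = 27.9883 minutes.

27.99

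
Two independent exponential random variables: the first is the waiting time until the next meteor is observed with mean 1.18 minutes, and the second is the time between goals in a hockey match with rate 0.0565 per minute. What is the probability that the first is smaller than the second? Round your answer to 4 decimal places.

0.9375

λ_1 = 1/1.18 = 0.847458, λ_2 = 0.0565.
For independent exponentials, P(the first < the second) = λ_1/(λ_1+λ_2) = 0.847458/0.903958 ≈ 0.9375.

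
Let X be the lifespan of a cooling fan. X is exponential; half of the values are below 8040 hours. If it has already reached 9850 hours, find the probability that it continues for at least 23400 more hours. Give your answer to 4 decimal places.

For an exponential, median = ln(2)/λ, so λ = ln 2 / 8040 = 0.0000862123 per hour.
By the memoryless property, P(X > 9850+23400 | X > 9850) = P(X > 23400).
P(X > 23400) = e^(−2.0174) ≈ 0.1330.

0.1330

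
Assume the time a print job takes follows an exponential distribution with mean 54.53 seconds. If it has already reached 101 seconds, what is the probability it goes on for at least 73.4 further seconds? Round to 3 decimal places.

0.260

The rate is λ = 1/54.53 = 0.0183385 per second.
The exponential is memoryless, so the remaining time is again Exp(λ): the condition X > 101 is irrelevant.
P(X > 73.4) = e^(−1.346) ≈ 0.260.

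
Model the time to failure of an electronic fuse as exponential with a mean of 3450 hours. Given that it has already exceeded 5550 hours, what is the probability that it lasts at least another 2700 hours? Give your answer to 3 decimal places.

0.457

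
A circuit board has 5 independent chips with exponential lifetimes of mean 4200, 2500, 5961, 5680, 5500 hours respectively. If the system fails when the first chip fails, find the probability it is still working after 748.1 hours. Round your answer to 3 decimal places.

The first failure time is exponential with rate Σλ_i = 1/4200 + 1/2500 + 1/5961 + 1/5680 + 1/5500 = 0.00116373 per hour.
P(min > 748.1) = e^(−0.00116373·748.1) = e^(−0.87058) ≈ 0.419.

0.419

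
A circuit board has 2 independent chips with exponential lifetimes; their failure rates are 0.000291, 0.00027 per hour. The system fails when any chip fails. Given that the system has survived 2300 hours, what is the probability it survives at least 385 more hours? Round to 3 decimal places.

0.806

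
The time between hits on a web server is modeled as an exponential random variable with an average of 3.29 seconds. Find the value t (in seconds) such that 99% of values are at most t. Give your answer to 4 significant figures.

The rate is λ = 1/3.29 = 0.303951 per second.
Set 1 − e^(−λt) = 0.99, so t = −ln(0.01)/λ = 4.6052/0.303951 ≈ 15.151 seconds.

15.15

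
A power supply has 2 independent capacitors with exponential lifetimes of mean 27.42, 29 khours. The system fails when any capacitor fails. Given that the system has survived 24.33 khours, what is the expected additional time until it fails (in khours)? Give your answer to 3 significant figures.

14.1

First-failure rate Σλ = 1/27.42 + 1/29 = 0.0709525.
By memorylessness the expected residual is 1/Σλ = 14.0939 khours, regardless of the 24.33 already elapsed.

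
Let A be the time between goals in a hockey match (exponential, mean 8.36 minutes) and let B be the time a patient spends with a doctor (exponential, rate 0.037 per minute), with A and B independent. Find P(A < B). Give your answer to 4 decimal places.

λ_1 = 1/8.36 = 0.119617, λ_2 = 0.037.
For independent exponentials, P(A < B) = λ_1/(λ_1+λ_2) = 0.119617/0.156617 ≈ 0.7638.

0.7638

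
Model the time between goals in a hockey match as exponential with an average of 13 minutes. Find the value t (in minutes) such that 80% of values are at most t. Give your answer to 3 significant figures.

The rate is λ = 1/13 = 0.0769231 per minute.
Set 1 − e^(−λt) = 0.8, so t = −ln(0.2)/λ = 1.6094/0.0769231 ≈ 20.9227 minutes.

20.9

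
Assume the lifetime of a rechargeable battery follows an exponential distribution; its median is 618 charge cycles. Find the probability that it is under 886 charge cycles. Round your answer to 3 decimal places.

For an exponential, median = ln(2)/λ, so λ = ln 2 / 618 = 0.0011216 per charge cycle.
P(X ≤ 886) = 1 − e^(−λ·886) = 1 − e^(−0.99374) ≈ 0.630.

0.630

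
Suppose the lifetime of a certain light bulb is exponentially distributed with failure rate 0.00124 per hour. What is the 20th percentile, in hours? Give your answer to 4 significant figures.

180.0

Set 1 − e^(−λt) = 0.2, so t = −ln(0.8)/λ = 0.22314/0.00124 ≈ 179.954 hours.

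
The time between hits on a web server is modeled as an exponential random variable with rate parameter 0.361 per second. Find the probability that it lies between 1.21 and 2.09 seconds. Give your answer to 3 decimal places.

0.176

P(1.21 < X < 2.09) = e^(−λ·1.21) − e^(−λ·2.09) = 0.64609 − 0.47025 ≈ 0.176.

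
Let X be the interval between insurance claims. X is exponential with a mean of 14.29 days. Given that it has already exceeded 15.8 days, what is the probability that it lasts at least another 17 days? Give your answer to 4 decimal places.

0.3043

The rate is λ = 1/14.29 = 0.069979 per day.
By the memoryless property, P(X > 15.8+17 | X > 15.8) = P(X > 17).
P(X > 17) = e^(−1.1896) ≈ 0.3043.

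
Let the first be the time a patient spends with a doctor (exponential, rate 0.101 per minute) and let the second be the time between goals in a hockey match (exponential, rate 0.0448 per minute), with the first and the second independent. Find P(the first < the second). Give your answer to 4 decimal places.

0.6927

λ_1 = 0.101, λ_2 = 0.0448.
For independent exponentials, P(the first < the second) = λ_1/(λ_1+λ_2) = 0.101/0.1458 ≈ 0.6927.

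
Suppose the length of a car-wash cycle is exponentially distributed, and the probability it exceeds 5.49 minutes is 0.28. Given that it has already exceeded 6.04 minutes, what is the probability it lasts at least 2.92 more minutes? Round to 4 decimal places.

0.5081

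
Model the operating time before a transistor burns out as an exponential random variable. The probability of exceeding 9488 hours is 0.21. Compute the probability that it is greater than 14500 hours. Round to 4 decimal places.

0.0921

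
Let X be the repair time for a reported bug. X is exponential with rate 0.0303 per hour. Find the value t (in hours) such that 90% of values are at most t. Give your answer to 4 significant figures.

Set 1 − e^(−λt) = 0.9, so t = −ln(0.1)/λ = 2.3026/0.0303 ≈ 75.9929 hours.

75.99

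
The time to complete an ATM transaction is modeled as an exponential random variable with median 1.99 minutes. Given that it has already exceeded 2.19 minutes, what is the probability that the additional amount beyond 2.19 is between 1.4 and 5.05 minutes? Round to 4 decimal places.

0.4419

For an exponential, median = ln(2)/λ, so λ = ln 2 / 1.99 = 0.348315 per minute.
Memoryless: the residual past 2.19 is again Exp(λ).
P(1.4 < residual < 5.05) = e^(−λ·1.4) − e^(−λ·5.05) = 0.61407 − 0.17222 ≈ 0.4419.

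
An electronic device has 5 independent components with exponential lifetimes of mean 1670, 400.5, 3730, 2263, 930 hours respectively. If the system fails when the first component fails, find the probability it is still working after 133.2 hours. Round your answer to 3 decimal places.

0.522

The first failure time is exponential with rate Σλ_i = 1/1670 + 1/400.5 + 1/3730 + 1/2263 + 1/930 = 0.00488094 per hour.
P(min > 133.2) = e^(−0.00488094·133.2) = e^(−0.65014) ≈ 0.522.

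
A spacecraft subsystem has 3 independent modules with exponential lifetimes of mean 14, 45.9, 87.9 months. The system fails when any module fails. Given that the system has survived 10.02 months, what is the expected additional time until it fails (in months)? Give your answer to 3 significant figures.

9.56

First-failure rate Σλ = 1/14 + 1/45.9 + 1/87.9 = 0.104592.
By memorylessness the expected residual is 1/Σλ = 9.56099 months, regardless of the 10.02 already elapsed.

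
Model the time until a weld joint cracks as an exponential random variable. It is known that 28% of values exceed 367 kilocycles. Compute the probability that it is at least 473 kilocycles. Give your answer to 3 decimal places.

e^(−λ·367) = 0.28 ⇒ λ = −ln(0.28)/367 = 0.00346857.
P(X > 473) = e^(−0.00346857·473) = e^(−1.6406) ≈ 0.194.

0.194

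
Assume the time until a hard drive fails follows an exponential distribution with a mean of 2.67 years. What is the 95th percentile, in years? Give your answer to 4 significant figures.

7.999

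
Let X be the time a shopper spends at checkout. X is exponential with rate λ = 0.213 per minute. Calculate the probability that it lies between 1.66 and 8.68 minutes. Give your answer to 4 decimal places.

0.5448

P(1.66 < X < 8.68) = e^(−λ·1.66) − e^(−λ·8.68) = 0.70217 − 0.15742 ≈ 0.5448.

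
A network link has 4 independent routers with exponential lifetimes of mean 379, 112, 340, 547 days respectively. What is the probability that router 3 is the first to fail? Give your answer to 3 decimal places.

0.180

Rates: λ_i = 1/mean_i → 0.00263852, 0.00892857, 0.00294118, 0.00182815; Σλ = 0.0163364.
P(router 3 first) = λ_3/Σλ = 0.00294118/0.0163364 ≈ 0.180.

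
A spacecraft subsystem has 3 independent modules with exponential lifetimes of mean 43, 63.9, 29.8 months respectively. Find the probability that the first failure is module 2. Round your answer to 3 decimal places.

0.216

Rates: λ_i = 1/mean_i → 0.0232558, 0.0156495, 0.033557; Σλ = 0.0724623.
P(module 2 first) = λ_2/Σλ = 0.0156495/0.0724623 ≈ 0.216.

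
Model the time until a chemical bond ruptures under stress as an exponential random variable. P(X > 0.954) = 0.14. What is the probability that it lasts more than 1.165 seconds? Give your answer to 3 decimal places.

0.091

e^(−λ·0.954) = 0.14 ⇒ λ = −ln(0.14)/0.954 = 2.06091.
P(X > 1.165) = e^(−2.06091·1.165) = e^(−2.401) ≈ 0.091.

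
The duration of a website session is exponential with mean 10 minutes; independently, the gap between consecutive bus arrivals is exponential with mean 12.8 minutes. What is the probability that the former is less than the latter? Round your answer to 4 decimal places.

0.5614

λ_1 = 1/10 = 0.1, λ_2 = 1/12.8 = 0.078125.
For independent exponentials, P(the former < the latter) = λ_1/(λ_1+λ_2) = 0.1/0.178125 ≈ 0.5614.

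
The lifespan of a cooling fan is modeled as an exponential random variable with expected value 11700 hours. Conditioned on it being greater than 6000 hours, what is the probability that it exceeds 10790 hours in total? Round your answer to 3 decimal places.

0.664

The rate is λ = 1/11700 = 0.0000854701 per hour.
By the memoryless property, P(X > 6000+4790 | X > 6000) = P(X > 4790).
P(X > 4790) = e^(−0.4094) ≈ 0.664.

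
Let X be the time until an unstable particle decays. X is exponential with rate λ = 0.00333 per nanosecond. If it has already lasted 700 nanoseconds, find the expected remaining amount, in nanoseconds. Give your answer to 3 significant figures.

300

By memorylessness, the remaining amount past any threshold is again Exp(λ) with mean 1/λ = 300.3 nanoseconds.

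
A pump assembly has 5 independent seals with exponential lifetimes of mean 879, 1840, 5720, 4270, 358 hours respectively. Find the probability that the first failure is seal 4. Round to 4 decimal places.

0.0480

Rates: λ_i = 1/mean_i → 0.00113766, 0.000543478, 0.000174825, 0.000234192, 0.0027933; Σλ = 0.00488345.
P(seal 4 first) = λ_4/Σλ = 0.000234192/0.00488345 ≈ 0.0480.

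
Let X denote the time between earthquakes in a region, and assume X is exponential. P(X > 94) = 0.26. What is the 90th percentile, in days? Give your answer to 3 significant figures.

161

e^(−λ·94) = 0.26 ⇒ λ = −ln(0.26)/94 = 0.0143306.
90th percentile: 1 − e^(−λt) = 0.9, t = −ln(0.1)/λ = 160.676 days.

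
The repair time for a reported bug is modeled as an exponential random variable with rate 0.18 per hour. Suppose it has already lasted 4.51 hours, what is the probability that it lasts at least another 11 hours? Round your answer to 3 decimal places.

0.138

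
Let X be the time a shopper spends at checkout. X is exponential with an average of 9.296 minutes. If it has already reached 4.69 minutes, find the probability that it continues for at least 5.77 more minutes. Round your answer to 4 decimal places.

0.5376

The rate is λ = 1/9.296 = 0.107573 per minute.
P(X > s+t | X > s) = e^(−λ(s+t))/e^(−λs) = e^(−λt), independent of s = 4.69.
P(X > 5.77) = e^(−0.6207) ≈ 0.5376.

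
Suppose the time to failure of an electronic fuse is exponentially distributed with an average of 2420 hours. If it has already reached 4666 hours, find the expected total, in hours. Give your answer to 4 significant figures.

The rate is λ = 1/2420 = 0.000413223 per hour.
By memorylessness, E[X | X > 4666] = 4666 + 1/λ = 4666 + 2420 = 7086 hours.

7086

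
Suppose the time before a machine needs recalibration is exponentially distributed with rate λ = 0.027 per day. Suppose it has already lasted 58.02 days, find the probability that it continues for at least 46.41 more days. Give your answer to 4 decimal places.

The exponential is memoryless, so the remaining time is again Exp(λ): the condition X > 58.02 is irrelevant.
P(X > 46.41) = e^(−1.2531) ≈ 0.2856.

0.2856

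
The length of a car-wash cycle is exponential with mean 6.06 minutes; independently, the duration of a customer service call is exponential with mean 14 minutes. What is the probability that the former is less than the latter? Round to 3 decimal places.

λ_1 = 1/6.06 = 0.165017, λ_2 = 1/14 = 0.0714286.
For independent exponentials, P(the former < the latter) = λ_1/(λ_1+λ_2) = 0.165017/0.236445 ≈ 0.698.

0.698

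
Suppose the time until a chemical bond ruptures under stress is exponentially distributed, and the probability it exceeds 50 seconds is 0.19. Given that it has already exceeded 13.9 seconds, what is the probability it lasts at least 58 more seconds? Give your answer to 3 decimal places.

0.146

From e^(−λ·50) = 0.19, λ = −ln(0.19)/50 = 0.0332146.
Memoryless: P(X > 13.9+58 | X > 13.9) = P(X > 58) = e^(−0.0332146·58) ≈ 0.146.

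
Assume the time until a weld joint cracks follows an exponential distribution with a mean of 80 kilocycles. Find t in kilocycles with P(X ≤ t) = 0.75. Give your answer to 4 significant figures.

110.9

The rate is λ = 1/80 = 0.0125 per kilocycle.
Set 1 − e^(−λt) = 0.75, so t = −ln(0.25)/λ = 1.3863/0.0125 ≈ 110.904 kilocycles.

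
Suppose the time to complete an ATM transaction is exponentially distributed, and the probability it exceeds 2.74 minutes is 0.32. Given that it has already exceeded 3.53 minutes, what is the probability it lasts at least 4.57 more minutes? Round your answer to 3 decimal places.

From e^(−λ·2.74) = 0.32, λ = −ln(0.32)/2.74 = 0.415852.
Memoryless: P(X > 3.53+4.57 | X > 3.53) = P(X > 4.57) = e^(−0.415852·4.57) ≈ 0.150.

0.150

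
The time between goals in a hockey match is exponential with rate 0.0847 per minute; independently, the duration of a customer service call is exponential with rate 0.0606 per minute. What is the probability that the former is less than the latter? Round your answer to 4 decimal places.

0.5829

λ_1 = 0.0847, λ_2 = 0.0606.
For independent exponentials, P(the former < the latter) = λ_1/(λ_1+λ_2) = 0.0847/0.1453 ≈ 0.5829.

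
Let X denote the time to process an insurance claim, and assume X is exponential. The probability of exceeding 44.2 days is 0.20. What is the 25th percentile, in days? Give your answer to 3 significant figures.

e^(−λ·44.2) = 0.20 ⇒ λ = −ln(0.20)/44.2 = 0.0364126.
25th percentile: 1 − e^(−λt) = 0.25, t = −ln(0.75)/λ = 7.90061 days.

7.90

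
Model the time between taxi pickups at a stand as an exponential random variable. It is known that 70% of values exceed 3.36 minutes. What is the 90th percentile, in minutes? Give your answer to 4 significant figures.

e^(−λ·3.36) = 0.70 ⇒ λ = −ln(0.70)/3.36 = 0.106153.
90th percentile: 1 − e^(−λt) = 0.9, t = −ln(0.1)/λ = 21.6911 minutes.

21.69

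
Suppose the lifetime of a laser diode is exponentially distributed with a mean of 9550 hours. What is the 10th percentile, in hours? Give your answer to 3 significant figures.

The rate is λ = 1/9550 = 0.000104712 per hour.
Set 1 − e^(−λt) = 0.1, so t = −ln(0.9)/λ = 0.10536/0.000104712 ≈ 1006.19 hours.

1010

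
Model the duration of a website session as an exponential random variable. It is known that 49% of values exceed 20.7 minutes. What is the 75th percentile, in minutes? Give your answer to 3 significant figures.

e^(−λ·20.7) = 0.49 ⇒ λ = −ln(0.49)/20.7 = 0.0344613.
75th percentile: 1 − e^(−λt) = 0.75, t = −ln(0.25)/λ = 40.2275 minutes.

40.2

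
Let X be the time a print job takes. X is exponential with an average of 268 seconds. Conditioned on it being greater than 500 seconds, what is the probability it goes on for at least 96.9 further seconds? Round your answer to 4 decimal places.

The rate is λ = 1/268 = 0.00373134 per second.
The exponential is memoryless, so the remaining time is again Exp(λ): the condition X > 500 is irrelevant.
P(X > 96.9) = e^(−0.36157) ≈ 0.6966.

0.6966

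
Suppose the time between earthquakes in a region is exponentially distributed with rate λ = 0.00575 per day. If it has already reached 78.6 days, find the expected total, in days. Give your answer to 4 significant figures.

By memorylessness, E[X | X > 78.6] = 78.6 + 1/λ = 78.6 + 173.913 = 252.513 days.

252.5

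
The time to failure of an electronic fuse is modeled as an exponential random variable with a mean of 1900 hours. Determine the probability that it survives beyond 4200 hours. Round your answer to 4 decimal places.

The rate is λ = 1/1900 = 0.000526316 per hour.
P(X > 4200) = e^(−λ·4200) = e^(−2.2105) ≈ 0.1096.

0.1096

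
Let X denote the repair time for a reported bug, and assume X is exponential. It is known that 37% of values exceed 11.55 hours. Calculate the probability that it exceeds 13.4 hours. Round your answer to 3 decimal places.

0.316

e^(−λ·11.55) = 0.37 ⇒ λ = −ln(0.37)/11.55 = 0.0860824.
P(X > 13.4) = e^(−0.0860824·13.4) = e^(−1.1535) ≈ 0.316.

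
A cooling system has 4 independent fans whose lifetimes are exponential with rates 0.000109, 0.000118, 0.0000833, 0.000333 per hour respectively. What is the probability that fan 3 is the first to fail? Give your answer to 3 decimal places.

The time to first failure is exponential with rate Σλ = 0.000109 + 0.000118 + 0.0000833 + 0.000333 = 0.0006433.
P(fan 3 first) = λ_3/Σλ = 0.0000833/0.0006433 ≈ 0.129.

0.129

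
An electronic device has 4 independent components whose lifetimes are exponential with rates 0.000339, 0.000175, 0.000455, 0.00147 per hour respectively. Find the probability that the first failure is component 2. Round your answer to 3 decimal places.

0.072

The time to first failure is exponential with rate Σλ = 0.000339 + 0.000175 + 0.000455 + 0.00147 = 0.002439.
P(component 2 first) = λ_2/Σλ = 0.000175/0.002439 ≈ 0.072.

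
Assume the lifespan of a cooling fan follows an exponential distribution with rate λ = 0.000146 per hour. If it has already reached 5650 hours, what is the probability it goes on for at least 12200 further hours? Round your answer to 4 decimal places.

The exponential is memoryless, so the remaining time is again Exp(λ): the condition X > 5650 is irrelevant.
P(X > 12200) = e^(−1.7812) ≈ 0.1684.

0.1684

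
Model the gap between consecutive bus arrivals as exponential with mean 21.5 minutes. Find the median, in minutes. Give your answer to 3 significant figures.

The rate is λ = 1/21.5 = 0.0465116 per minute.
Set 1 − e^(−λt) = 0.5, so t = −ln(0.5)/λ = 0.69315/0.0465116 ≈ 14.9027 minutes.

14.9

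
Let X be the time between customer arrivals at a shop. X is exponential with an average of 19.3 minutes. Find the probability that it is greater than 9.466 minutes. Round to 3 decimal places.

The rate is λ = 1/19.3 = 0.0518135 per minute.
P(X > 9.466) = e^(−λ·9.466) = e^(−0.49047) ≈ 0.612.

0.612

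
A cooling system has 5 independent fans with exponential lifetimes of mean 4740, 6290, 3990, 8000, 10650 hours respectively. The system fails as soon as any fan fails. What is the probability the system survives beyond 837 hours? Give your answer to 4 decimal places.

The first failure time is exponential with rate Σλ_i = 1/4740 + 1/6290 + 1/3990 + 1/8000 + 1/10650 = 0.000839476 per hour.
P(min > 837) = e^(−0.000839476·837) = e^(−0.70264) ≈ 0.4953.

0.4953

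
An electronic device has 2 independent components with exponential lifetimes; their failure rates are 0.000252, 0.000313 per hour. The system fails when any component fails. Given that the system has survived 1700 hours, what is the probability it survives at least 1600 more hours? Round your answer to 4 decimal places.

0.4049

Time to first failure ~ Exp(Σλ) with Σλ = 0.000565.
By memorylessness, P(T > 1700+1600 | T > 1700) = P(T > 1600) = e^(−0.000565·1600) ≈ 0.4049.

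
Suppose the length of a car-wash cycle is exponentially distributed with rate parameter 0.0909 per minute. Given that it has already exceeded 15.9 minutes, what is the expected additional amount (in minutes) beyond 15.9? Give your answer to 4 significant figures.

11.00

By memorylessness, the remaining amount past any threshold is again Exp(λ) with mean 1/λ = 11.0011 minutes.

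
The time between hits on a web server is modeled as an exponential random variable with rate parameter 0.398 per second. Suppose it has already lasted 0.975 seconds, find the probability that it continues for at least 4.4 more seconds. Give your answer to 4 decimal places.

The exponential is memoryless, so the remaining time is again Exp(λ): the condition X > 0.975 is irrelevant.
P(X > 4.4) = e^(−1.7512) ≈ 0.1736.

0.1736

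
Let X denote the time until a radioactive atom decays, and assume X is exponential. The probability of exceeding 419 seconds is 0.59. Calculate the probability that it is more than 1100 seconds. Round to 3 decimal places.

e^(−λ·419) = 0.59 ⇒ λ = −ln(0.59)/419 = 0.00125927.
P(X > 1100) = e^(−0.00125927·1100) = e^(−1.3852) ≈ 0.250.

0.250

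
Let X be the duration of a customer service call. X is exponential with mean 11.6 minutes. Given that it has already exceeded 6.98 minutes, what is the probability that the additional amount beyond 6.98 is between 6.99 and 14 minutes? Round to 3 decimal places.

The rate is λ = 1/11.6 = 0.0862069 per minute.
Memoryless: the residual past 6.98 is again Exp(λ).
P(6.99 < residual < 14) = e^(−λ·6.99) − e^(−λ·14) = 0.54739 − 0.29912 ≈ 0.248.

0.248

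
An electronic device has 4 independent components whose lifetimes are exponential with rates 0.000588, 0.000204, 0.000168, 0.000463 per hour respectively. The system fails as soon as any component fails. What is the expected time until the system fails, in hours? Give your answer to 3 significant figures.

703

The time to first failure is exponential with rate Σλ = 0.000588 + 0.000204 + 0.000168 + 0.000463 = 0.001423.
E[min] = 1/Σλ = 1/0.001423 = 702.741 hours.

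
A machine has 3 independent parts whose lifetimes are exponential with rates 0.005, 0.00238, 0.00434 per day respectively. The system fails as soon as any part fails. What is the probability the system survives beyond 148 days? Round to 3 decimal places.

0.176

The time to first failure is exponential with rate Σλ = 0.005 + 0.00238 + 0.00434 = 0.01172.
P(min > 148) = e^(−0.01172·148) = e^(−1.7346) ≈ 0.176.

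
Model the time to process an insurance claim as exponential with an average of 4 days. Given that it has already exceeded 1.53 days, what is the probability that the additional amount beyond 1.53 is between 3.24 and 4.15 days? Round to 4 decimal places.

The rate is λ = 1/4 = 0.25 per day.
Memoryless: the residual past 1.53 is again Exp(λ).
P(3.24 < residual < 4.15) = e^(−λ·3.24) − e^(−λ·4.15) = 0.44486 − 0.35434 ≈ 0.0905.

0.0905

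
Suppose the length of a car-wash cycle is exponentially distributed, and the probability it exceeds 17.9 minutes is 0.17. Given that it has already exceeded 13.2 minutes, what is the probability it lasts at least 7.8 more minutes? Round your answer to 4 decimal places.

0.4620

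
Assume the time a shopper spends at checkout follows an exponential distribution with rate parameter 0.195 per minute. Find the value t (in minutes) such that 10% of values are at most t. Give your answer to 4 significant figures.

0.5403

Set 1 − e^(−λt) = 0.1, so t = −ln(0.9)/λ = 0.10536/0.195 ≈ 0.54031 minutes.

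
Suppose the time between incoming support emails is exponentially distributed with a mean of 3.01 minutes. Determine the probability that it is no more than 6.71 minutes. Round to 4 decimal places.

0.8924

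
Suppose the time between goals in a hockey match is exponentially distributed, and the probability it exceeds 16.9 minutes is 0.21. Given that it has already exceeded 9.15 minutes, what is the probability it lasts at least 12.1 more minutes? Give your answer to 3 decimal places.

0.327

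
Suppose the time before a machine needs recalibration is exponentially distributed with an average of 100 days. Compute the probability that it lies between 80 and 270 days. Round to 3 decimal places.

0.382

The rate is λ = 1/100 = 0.01 per day.
P(80 < X < 270) = e^(−λ·80) − e^(−λ·270) = 0.44933 − 0.06721 ≈ 0.382.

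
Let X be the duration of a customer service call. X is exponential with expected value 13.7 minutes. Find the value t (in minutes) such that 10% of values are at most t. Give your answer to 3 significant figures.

1.44

The rate is λ = 1/13.7 = 0.0729927 per minute.
Set 1 − e^(−λt) = 0.1, so t = −ln(0.9)/λ = 0.10536/0.0729927 ≈ 1.44344 minutes.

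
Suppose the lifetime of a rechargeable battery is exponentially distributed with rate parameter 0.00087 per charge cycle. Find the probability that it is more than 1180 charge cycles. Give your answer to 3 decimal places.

0.358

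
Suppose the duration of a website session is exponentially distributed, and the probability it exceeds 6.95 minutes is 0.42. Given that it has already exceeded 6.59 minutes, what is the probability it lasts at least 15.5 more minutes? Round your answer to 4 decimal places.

From e^(−λ·6.95) = 0.42, λ = −ln(0.42)/6.95 = 0.12482.
Memoryless: P(X > 6.59+15.5 | X > 6.59) = P(X > 15.5) = e^(−0.12482·15.5) ≈ 0.1445.

0.1445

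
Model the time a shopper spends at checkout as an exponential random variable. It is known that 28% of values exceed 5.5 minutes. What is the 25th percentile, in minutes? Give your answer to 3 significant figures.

1.24

e^(−λ·5.5) = 0.28 ⇒ λ = −ln(0.28)/5.5 = 0.231448.
25th percentile: 1 − e^(−λt) = 0.25, t = −ln(0.75)/λ = 1.24296 minutes.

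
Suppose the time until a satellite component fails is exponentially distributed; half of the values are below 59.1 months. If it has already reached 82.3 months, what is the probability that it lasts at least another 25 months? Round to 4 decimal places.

0.7459

For an exponential, median = ln(2)/λ, so λ = ln 2 / 59.1 = 0.0117284 per month.
The exponential is memoryless, so the remaining time is again Exp(λ): the condition X > 82.3 is irrelevant.
P(X > 25) = e^(−0.29321) ≈ 0.7459.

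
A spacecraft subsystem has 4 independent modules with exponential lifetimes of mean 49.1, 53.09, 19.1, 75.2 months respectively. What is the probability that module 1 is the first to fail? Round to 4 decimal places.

Rates: λ_i = 1/mean_i → 0.0203666, 0.0188359, 0.052356, 0.0132979; Σλ = 0.104856.
P(module 1 first) = λ_1/Σλ = 0.0203666/0.104856 ≈ 0.1942.

0.1942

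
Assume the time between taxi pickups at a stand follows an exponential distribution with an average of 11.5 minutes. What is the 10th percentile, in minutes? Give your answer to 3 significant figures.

1.21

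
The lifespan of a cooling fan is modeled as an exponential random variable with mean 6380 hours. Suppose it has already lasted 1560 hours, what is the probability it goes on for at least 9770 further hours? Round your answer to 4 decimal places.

0.2162

The rate is λ = 1/6380 = 0.00015674 per hour.
P(X > s+t | X > s) = e^(−λ(s+t))/e^(−λs) = e^(−λt), independent of s = 1560.
P(X > 9770) = e^(−1.5313) ≈ 0.2162.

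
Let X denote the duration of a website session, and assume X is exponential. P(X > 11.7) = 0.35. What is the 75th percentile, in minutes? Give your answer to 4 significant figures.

15.45

e^(−λ·11.7) = 0.35 ⇒ λ = −ln(0.35)/11.7 = 0.0897284.
75th percentile: 1 − e^(−λt) = 0.75, t = −ln(0.25)/λ = 15.4499 minutes.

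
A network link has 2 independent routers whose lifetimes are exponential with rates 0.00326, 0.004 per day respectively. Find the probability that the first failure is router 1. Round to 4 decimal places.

The time to first failure is exponential with rate Σλ = 0.00326 + 0.004 = 0.00726.
P(router 1 first) = λ_1/Σλ = 0.00326/0.00726 ≈ 0.4490.

0.4490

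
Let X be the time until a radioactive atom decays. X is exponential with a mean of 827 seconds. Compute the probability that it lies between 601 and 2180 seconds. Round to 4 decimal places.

0.4118

The rate is λ = 1/827 = 0.00120919 per second.
P(601 < X < 2180) = e^(−λ·601) − e^(−λ·2180) = 0.48349 − 0.07164 ≈ 0.4118.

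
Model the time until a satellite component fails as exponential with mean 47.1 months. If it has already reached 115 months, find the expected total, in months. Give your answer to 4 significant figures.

162.1

The rate is λ = 1/47.1 = 0.0212314 per month.
By memorylessness, E[X | X > 115] = 115 + 1/λ = 115 + 47.1 = 162.1 months.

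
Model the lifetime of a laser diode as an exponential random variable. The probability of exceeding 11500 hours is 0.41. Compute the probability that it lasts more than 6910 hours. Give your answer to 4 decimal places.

0.5852

e^(−λ·11500) = 0.41 ⇒ λ = −ln(0.41)/11500 = 0.0000775303.
P(X > 6910) = e^(−0.0000775303·6910) = e^(−0.53573) ≈ 0.5852.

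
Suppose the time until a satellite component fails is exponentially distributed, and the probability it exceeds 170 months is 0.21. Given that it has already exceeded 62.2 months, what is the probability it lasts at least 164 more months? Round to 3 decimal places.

0.222

From e^(−λ·170) = 0.21, λ = −ln(0.21)/170 = 0.00918028.
Memoryless: P(X > 62.2+164 | X > 62.2) = P(X > 164) = e^(−0.00918028·164) ≈ 0.222.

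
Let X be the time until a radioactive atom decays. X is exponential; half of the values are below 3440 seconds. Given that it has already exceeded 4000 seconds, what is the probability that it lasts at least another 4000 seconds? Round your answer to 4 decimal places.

0.4466

For an exponential, median = ln(2)/λ, so λ = ln 2 / 3440 = 0.000201496 per second.
The exponential is memoryless, so the remaining time is again Exp(λ): the condition X > 4000 is irrelevant.
P(X > 4000) = e^(−0.80599) ≈ 0.4466.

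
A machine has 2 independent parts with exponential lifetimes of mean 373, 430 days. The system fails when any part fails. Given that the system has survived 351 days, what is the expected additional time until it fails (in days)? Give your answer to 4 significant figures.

199.7

First-failure rate Σλ = 1/373 + 1/430 = 0.00500655.
By memorylessness the expected residual is 1/Σλ = 199.738 days, regardless of the 351 already elapsed.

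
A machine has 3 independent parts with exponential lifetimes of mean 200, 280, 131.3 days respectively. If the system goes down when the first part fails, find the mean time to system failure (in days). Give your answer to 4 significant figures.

The first failure time is exponential with rate Σλ_i = 1/200 + 1/280 + 1/131.3 = 0.0161876 per day.
E[min] = 1/Σλ = 1/0.0161876 = 61.7758 days.

61.78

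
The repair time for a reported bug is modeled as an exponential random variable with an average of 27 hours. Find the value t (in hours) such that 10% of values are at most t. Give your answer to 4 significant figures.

The rate is λ = 1/27 = 0.037037 per hour.
Set 1 − e^(−λt) = 0.1, so t = −ln(0.9)/λ = 0.10536/0.037037 ≈ 2.84473 hours.

2.845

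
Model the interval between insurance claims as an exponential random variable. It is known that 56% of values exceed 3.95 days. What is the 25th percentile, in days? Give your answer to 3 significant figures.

1.96

e^(−λ·3.95) = 0.56 ⇒ λ = −ln(0.56)/3.95 = 0.146789.
25th percentile: 1 − e^(−λt) = 0.25, t = −ln(0.75)/λ = 1.95983 days.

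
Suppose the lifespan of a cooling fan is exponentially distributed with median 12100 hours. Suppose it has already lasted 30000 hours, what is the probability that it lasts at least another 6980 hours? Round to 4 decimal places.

For an exponential, median = ln(2)/λ, so λ = ln 2 / 12100 = 0.0000572849 per hour.
By the memoryless property, P(X > 30000+6980 | X > 30000) = P(X > 6980).
P(X > 6980) = e^(−0.39985) ≈ 0.6704.

0.6704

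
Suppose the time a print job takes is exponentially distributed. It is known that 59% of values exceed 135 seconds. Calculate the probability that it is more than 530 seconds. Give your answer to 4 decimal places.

e^(−λ·135) = 0.59 ⇒ λ = −ln(0.59)/135 = 0.00390839.
P(X > 530) = e^(−0.00390839·530) = e^(−2.0714) ≈ 0.1260.

0.1260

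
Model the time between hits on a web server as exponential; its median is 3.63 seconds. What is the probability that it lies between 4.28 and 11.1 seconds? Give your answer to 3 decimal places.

0.322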